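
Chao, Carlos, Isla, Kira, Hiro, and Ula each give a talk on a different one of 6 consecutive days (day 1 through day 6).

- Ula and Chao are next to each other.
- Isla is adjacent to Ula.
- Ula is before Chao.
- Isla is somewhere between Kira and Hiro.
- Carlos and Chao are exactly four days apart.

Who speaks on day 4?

With clues 1–4, Carlos, Hiro, Isla, and Kira are ruled out for day 4.
With clues 1–5, Chao is ruled out for day 4.
So day 4 is Ula.

Ula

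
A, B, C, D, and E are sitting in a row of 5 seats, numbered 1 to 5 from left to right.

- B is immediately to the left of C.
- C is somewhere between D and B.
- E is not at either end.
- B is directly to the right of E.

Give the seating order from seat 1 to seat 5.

A, E, B, C, D

From clue 1: B is in {1,2,3,4}.
From clues 1–2: B is in {1,2,3}.
From clues 1–4: A → seat 1, E → seat 2, B → seat 3, C → seat 4, D → seat 5.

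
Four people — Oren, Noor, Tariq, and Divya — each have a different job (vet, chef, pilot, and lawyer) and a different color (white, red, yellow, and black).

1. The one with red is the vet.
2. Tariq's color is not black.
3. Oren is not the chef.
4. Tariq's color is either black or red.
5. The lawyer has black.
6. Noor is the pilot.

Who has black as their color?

Oren

With clues 1–2, Tariq is impossible for the one with color black.
With clues 1–6, Divya and Noor are impossible for the one with color black.
That leaves Oren.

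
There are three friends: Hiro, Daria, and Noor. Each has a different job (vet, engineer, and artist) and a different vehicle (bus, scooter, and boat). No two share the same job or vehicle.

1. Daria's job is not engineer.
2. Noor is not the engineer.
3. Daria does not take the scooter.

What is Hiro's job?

With clues 1–2, artist and vet are impossible for Hiro's job.
That leaves engineer.

engineer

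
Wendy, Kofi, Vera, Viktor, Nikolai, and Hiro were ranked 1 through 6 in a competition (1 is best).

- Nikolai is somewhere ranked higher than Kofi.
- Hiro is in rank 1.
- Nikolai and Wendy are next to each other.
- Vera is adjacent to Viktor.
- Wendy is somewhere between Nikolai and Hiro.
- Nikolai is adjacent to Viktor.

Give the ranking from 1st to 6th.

From clue 1: Kofi is in {2,3,4,5,6}.
From clues 1–2: Hiro → rank 1.
From clues 1–3: Kofi is in {4,5,6}.
From clues 1–4: Kofi is in {4,6}.
From clues 1–5: Wendy is in {2,4}.
From clues 1–6: Wendy → rank 2, Nikolai → rank 3, Viktor → rank 4, Vera → rank 5, Kofi → rank 6.

Hiro, Wendy, Nikolai, Viktor, Vera, Kofi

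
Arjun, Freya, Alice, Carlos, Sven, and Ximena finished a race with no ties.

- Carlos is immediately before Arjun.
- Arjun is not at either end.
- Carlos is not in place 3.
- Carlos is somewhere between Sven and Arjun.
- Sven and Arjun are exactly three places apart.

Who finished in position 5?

With clues 1–2, Carlos is ruled out for place 5.
With clues 1–4, Sven is ruled out for place 5.
With clues 1–5, Alice, Freya, and Ximena are ruled out for place 5.
So place 5 is Arjun.

Arjun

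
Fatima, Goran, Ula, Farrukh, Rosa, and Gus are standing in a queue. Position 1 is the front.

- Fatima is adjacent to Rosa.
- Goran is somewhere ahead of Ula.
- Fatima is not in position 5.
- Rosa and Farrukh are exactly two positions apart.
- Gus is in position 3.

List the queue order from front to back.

Fatima, Rosa, Gus, Farrukh, Goran, Ula

From clues 1–2: Goran is in {1,2,3,4,5}.
From clues 1–3: Fatima is in {1,2,3,4,6}.
From clues 1–4: Ula is in {2,4,5,6}.
From clues 1–5: Fatima → position 1, Rosa → position 2, Gus → position 3, Farrukh → position 4, Goran → position 5, Ula → position 6.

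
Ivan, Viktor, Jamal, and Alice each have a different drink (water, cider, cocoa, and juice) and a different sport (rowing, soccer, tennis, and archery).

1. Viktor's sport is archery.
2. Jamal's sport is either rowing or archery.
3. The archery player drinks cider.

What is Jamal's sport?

Clue 1 rules out archery for Jamal's sport.
With clues 1–2, soccer and tennis are impossible for Jamal's sport.
That leaves rowing.

rowing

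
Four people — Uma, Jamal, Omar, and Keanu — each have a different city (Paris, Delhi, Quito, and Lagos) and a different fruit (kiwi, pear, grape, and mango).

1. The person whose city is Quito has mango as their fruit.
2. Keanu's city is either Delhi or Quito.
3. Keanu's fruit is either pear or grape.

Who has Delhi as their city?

Keanu

With clues 1–3, Jamal, Omar, and Uma are impossible for the one with city Delhi.
That leaves Keanu.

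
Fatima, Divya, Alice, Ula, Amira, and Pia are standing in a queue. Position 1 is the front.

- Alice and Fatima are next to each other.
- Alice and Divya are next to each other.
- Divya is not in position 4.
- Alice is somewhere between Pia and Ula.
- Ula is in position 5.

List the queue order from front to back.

From clues 1–2: Alice is in {2,3,4,5}.
From clues 1–3: Fatima is in {1,3,4,5}.
From clues 1–4: Alice is in {3,4}.
From clues 1–5: Pia → position 1, Divya → position 2, Alice → position 3, Fatima → position 4, Ula → position 5, Amira → position 6.

Pia, Divya, Alice, Fatima, Ula, Amira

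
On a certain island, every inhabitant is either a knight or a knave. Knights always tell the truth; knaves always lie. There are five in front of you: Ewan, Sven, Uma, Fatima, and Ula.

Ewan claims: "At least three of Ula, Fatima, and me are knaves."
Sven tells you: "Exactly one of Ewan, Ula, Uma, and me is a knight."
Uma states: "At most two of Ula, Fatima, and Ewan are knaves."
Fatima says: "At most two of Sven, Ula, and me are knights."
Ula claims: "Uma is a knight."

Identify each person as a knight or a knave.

Ewan: knave, Sven: knave, Uma: knight, Fatima: knight, Ula: knight

Consider Ewan. Suppose Ewan is a knight.
Then Ewan's own statement would have to be true, but it can't be — contradiction.
So Ewan is a knave.
Consider Sven. Suppose Sven is a knight.
Then no assignment of the remaining roles makes every statement match its speaker's type — contradiction.
So Sven is a knave.
With that fixed, Fatima's statement is true, so Fatima is a knight.
With that fixed, Uma's statement is true, so Uma is a knight.
With that fixed, Ula's statement is true, so Ula is a knight.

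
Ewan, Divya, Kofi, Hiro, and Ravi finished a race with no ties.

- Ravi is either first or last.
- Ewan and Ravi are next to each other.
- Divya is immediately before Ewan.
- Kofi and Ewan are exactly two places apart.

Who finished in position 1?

Hiro

With clues 1–2, Ewan is ruled out for place 1.
With clues 1–3, Divya and Ravi are ruled out for place 1.
With clues 1–4, Kofi is ruled out for place 1.
So place 1 is Hiro.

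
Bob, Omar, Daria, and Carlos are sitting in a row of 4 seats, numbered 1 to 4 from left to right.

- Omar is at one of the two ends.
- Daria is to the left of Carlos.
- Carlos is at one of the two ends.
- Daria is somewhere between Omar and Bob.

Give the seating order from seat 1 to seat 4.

From clue 1: Omar is in {1,4}.
From clues 1–3: Omar → seat 1, Carlos → seat 4.
From clues 1–4: Daria → seat 2, Bob → seat 3.

Omar, Daria, Bob, Carlos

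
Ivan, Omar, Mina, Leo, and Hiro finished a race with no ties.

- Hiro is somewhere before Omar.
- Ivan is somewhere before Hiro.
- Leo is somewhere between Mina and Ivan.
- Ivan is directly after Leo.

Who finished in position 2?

With clues 1–2, Omar is ruled out for place 2.
With clues 1–3, Ivan and Mina are ruled out for place 2.
With clues 1–4, Hiro is ruled out for place 2.
So place 2 is Leo.

Leo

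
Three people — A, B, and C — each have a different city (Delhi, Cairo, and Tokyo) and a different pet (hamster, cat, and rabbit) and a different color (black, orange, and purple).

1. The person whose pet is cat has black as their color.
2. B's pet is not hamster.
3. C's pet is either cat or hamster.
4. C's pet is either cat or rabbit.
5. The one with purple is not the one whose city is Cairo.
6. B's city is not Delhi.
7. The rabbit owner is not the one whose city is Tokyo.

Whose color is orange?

B

With clues 1–4, C is impossible for the one with color orange.
With clues 1–7, A is impossible for the one with color orange.
That leaves B.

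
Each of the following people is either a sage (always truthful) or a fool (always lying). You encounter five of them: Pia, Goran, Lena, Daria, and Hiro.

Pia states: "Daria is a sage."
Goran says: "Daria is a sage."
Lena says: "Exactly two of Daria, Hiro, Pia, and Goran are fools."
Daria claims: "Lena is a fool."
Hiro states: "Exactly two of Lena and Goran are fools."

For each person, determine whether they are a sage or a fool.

Consider Pia. Suppose Pia is a fool.
Then no assignment of the remaining roles makes every statement match its speaker's type — contradiction.
So Pia is a sage.
Consider Goran. Suppose Goran is a fool.
Then no assignment of the remaining roles makes every statement match its speaker's type — contradiction.
So Goran is a sage.
With that fixed, Hiro's statement is false, so Hiro is a fool.
Consider Lena. Suppose Lena is a sage.
Then no assignment of the remaining roles makes every statement match its speaker's type — contradiction.
So Lena is a fool.
With that fixed, Daria's statement is true, so Daria is a sage.

Pia: sage, Goran: sage, Lena: fool, Daria: sage, Hiro: fool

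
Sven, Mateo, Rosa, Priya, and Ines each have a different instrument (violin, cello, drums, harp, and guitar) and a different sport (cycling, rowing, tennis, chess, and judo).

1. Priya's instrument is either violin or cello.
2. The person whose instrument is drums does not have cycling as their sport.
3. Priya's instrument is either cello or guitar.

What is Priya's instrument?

cello

Clue 1 rules out drums, guitar, and harp for Priya's instrument.
With clues 1–3, violin is impossible for Priya's instrument.
That leaves cello.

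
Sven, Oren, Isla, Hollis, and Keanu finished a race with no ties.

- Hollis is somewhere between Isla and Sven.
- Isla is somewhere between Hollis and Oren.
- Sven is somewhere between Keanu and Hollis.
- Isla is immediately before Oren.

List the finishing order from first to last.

Keanu, Sven, Hollis, Isla, Oren

From clue 1: Hollis is in {2,3,4}.
From clues 1–2: Isla is in {2,3,4}.
From clues 1–3: Hollis → place 3.
From clues 1–4: Keanu → place 1, Sven → place 2, Isla → place 4, Oren → place 5.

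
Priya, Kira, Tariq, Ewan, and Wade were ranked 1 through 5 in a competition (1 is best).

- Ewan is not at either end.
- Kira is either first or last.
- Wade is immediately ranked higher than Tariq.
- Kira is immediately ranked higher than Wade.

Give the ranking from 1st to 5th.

From clue 1: Ewan is in {2,3,4}.
From clues 1–2: Kira is in {1,5}.
From clues 1–4: Kira → rank 1, Wade → rank 2, Tariq → rank 3, Ewan → rank 4, Priya → rank 5.

Kira, Wade, Tariq, Ewan, Priya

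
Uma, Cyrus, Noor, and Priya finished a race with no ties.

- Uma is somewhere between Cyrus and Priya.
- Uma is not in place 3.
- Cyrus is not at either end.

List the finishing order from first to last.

From clue 1: Uma is in {2,3}.
From clues 1–2: Uma → place 2.
From clues 1–3: Priya → place 1, Cyrus → place 3, Noor → place 4.

Priya, Uma, Cyrus, Noor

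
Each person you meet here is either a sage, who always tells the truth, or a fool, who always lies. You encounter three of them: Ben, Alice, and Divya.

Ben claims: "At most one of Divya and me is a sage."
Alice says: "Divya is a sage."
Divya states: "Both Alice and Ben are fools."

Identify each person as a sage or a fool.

Consider Ben. Suppose Ben is a fool.
Then Ben's own statement would have to be false, but it can't be — contradiction.
So Ben is a sage.
With that fixed, Divya's statement is false, so Divya is a fool.
With that fixed, Alice's statement is false, so Alice is a fool.

Ben: sage, Alice: fool, Divya: fool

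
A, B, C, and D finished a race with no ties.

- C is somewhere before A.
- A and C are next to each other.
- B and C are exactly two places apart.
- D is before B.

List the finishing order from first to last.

D, C, A, B

From clue 1: A is in {2,3,4}.
From clues 1–4: D → place 1, C → place 2, A → place 3, B → place 4.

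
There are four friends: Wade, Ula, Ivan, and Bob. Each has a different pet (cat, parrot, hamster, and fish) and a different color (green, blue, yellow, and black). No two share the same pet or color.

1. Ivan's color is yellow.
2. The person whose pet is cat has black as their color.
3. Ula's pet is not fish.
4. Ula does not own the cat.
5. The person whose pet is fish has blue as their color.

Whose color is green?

Ula

Clue 1 rules out Ivan for the one with color green.
With clues 1–5, Bob and Wade are impossible for the one with color green.
That leaves Ula.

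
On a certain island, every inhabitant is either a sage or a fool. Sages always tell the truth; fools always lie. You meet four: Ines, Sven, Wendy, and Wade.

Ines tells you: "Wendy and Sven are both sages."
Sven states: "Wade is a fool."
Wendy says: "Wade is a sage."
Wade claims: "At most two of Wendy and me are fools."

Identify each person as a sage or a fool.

Regardless of anyone's role, Wade's statement is true, so Wade is a sage.
With that fixed, Sven's statement is false, so Sven is a fool.
With that fixed, Wendy's statement is true, so Wendy is a sage.
With that fixed, Ines's statement is false, so Ines is a fool.

Ines: fool, Sven: fool, Wendy: sage, Wade: sage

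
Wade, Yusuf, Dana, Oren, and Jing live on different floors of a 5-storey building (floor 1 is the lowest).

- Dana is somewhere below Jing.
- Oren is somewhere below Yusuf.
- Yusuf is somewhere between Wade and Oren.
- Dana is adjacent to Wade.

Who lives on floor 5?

With clue 1, Dana is ruled out for floor 5.
With clues 1–2, Oren is ruled out for floor 5.
With clues 1–3, Yusuf is ruled out for floor 5.
With clues 1–4, Wade is ruled out for floor 5.
So floor 5 is Jing.

Jing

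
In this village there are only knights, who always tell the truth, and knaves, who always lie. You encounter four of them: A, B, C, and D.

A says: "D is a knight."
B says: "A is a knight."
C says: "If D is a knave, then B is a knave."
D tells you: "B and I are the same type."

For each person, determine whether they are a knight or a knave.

Consider A. Suppose A is a knave.
Then no assignment of the remaining roles makes every statement match its speaker's type — contradiction.
So A is a knight.
With that fixed, B's statement is true, so B is a knight.
Consider C. Suppose C is a knave.
Then no assignment of the remaining roles makes every statement match its speaker's type — contradiction.
So C is a knight.
Consider D. Suppose D is a knave.
Then A's statement comes out false, contradicting A being a knight.
So D is a knight.

A: knight, B: knight, C: knight, D: knight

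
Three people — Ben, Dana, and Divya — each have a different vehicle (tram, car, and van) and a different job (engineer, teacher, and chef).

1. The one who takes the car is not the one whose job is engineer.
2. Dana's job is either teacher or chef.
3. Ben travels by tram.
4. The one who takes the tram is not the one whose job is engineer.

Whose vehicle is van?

With clues 1–3, Ben is impossible for the one with vehicle van.
With clues 1–4, Dana is impossible for the one with vehicle van.
That leaves Divya.

Divya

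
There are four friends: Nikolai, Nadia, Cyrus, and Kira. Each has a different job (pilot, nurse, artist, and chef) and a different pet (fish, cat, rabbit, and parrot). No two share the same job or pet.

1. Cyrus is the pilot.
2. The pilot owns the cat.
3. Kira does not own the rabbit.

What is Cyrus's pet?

cat

With clues 1–2, fish, parrot, and rabbit are impossible for Cyrus's pet.
That leaves cat.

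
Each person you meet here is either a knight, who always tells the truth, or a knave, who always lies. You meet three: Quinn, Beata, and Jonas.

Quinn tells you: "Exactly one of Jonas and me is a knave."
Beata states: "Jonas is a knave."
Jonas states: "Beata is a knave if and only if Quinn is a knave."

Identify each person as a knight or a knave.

Quinn: knave, Beata: knight, Jonas: knave

Consider Quinn. Suppose Quinn is a knight.
Then no assignment of the remaining roles makes every statement match its speaker's type — contradiction.
So Quinn is a knave.
Consider Beata. Suppose Beata is a knave.
Then no assignment of the remaining roles makes every statement match its speaker's type — contradiction.
So Beata is a knight.
With that fixed, Jonas's statement is false, so Jonas is a knave.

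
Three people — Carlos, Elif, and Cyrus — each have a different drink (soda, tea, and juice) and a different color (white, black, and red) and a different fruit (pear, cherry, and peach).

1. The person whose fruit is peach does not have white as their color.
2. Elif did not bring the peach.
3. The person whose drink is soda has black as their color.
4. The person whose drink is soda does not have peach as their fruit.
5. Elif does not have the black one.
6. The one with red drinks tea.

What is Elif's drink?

juice

With clues 1–5, soda is impossible for Elif's drink.
With clues 1–6, tea is impossible for Elif's drink.
That leaves juice.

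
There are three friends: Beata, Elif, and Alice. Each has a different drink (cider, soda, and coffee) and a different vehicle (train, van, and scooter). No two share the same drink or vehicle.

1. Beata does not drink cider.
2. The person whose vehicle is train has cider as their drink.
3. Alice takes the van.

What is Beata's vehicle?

scooter

With clues 1–2, train is impossible for Beata's vehicle.
With clues 1–3, van is impossible for Beata's vehicle.
That leaves scooter.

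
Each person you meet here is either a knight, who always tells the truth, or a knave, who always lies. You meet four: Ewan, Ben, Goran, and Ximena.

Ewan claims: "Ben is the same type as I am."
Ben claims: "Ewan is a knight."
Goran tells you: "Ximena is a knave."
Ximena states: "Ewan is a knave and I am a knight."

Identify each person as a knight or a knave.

Consider Ewan. Suppose Ewan is a knave.
Then no assignment of the remaining roles makes every statement match its speaker's type — contradiction.
So Ewan is a knight.
With that fixed, Ben's statement is true, so Ben is a knight.
With that fixed, Ximena's statement is false, so Ximena is a knave.
With that fixed, Goran's statement is true, so Goran is a knight.

Ewan: knight, Ben: knight, Goran: knight, Ximena: knave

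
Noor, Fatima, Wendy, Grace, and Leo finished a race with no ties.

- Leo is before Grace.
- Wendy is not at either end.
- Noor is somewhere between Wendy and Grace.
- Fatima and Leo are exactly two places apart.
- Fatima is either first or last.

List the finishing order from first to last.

From clue 1: Grace is in {2,3,4,5}.
From clues 1–2: Wendy is in {2,3,4}.
From clues 1–3: Noor is in {3,4}.
From clues 1–4: Wendy → place 2, Noor → place 4, Grace → place 5.
From clues 1–5: Fatima → place 1, Leo → place 3.

Fatima, Wendy, Leo, Noor, Grace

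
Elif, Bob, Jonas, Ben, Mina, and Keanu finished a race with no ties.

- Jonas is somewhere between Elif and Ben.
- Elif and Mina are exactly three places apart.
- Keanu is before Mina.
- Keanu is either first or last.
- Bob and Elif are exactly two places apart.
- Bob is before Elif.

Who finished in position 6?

With clue 1, Jonas is ruled out for place 6.
With clues 1–3, Keanu is ruled out for place 6.
With clues 1–5, Bob and Mina are ruled out for place 6.
With clues 1–6, Ben is ruled out for place 6.
So place 6 is Elif.

Elif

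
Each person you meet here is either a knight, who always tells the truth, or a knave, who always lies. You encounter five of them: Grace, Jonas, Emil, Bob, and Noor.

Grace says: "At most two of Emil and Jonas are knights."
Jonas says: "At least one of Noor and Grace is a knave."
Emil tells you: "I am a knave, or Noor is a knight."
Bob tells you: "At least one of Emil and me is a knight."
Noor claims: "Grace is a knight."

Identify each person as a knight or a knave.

Regardless of anyone's role, Grace's statement is true, so Grace is a knight.
With that fixed, Noor's statement is true, so Noor is a knight.
With that fixed, Jonas's statement is false, so Jonas is a knave.
With that fixed, Emil's statement is true, so Emil is a knight.
With that fixed, Bob's statement is true, so Bob is a knight.

Grace: knight, Jonas: knave, Emil: knight, Bob: knight, Noor: knight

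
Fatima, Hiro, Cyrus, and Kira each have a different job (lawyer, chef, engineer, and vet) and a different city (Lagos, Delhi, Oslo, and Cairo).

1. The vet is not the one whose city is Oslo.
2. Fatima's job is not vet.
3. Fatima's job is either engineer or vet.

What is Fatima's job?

With clues 1–2, vet is impossible for Fatima's job.
With clues 1–3, chef and lawyer are impossible for Fatima's job.
That leaves engineer.

engineer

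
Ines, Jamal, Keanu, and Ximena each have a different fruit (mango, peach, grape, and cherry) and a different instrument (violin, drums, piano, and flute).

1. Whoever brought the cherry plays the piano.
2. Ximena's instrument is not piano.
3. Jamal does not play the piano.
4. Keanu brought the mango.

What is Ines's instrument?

piano

With clues 1–4, drums, flute, and violin are impossible for Ines's instrument.
That leaves piano.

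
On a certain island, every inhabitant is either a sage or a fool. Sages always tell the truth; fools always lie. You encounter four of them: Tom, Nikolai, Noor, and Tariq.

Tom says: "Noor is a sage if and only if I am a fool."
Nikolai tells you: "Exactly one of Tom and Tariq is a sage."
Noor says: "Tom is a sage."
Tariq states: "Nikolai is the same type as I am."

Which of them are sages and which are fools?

Tom: fool, Nikolai: sage, Noor: fool, Tariq: sage

Consider Tom. Suppose Tom is a sage.
Then no assignment of the remaining roles makes every statement match its speaker's type — contradiction.
So Tom is a fool.
With that fixed, Noor's statement is false, so Noor is a fool.
Consider Nikolai. Suppose Nikolai is a fool.
Then whichever role Tariq has, Tariq's statement has the wrong truth value — contradiction.
So Nikolai is a sage.
Consider Tariq. Suppose Tariq is a fool.
Then Nikolai's statement comes out false, contradicting Nikolai being a sage.
So Tariq is a sage.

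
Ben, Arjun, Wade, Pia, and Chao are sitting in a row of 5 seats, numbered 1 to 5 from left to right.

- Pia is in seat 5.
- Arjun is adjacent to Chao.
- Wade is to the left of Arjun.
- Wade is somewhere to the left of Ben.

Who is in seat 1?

With clue 1, Pia is ruled out for seat 1.
With clues 1–3, Arjun and Chao are ruled out for seat 1.
With clues 1–4, Ben is ruled out for seat 1.
So seat 1 is Wade.

Wade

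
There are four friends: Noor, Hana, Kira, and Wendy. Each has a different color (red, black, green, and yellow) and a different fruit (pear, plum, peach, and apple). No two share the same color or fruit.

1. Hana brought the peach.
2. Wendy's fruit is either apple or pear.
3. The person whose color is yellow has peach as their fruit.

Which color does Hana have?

With clues 1–3, black, green, and red are impossible for Hana's color.
That leaves yellow.

yellow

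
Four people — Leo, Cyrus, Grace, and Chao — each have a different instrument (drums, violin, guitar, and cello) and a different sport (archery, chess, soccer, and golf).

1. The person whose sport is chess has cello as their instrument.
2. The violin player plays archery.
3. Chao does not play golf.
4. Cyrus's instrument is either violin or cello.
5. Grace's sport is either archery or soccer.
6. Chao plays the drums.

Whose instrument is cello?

Cyrus

With clues 1–5, Grace and Leo are impossible for the one with instrument cello.
With clues 1–6, Chao is impossible for the one with instrument cello.
That leaves Cyrus.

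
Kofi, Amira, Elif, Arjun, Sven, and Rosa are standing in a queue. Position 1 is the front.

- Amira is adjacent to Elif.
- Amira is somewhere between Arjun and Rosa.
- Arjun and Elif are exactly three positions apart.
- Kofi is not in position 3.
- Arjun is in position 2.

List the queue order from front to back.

Kofi, Arjun, Sven, Amira, Elif, Rosa

From clues 1–2: Amira is in {2,3,4,5}.
From clues 1–5: Kofi → position 1, Arjun → position 2, Sven → position 3, Amira → position 4, Elif → position 5, Rosa → position 6.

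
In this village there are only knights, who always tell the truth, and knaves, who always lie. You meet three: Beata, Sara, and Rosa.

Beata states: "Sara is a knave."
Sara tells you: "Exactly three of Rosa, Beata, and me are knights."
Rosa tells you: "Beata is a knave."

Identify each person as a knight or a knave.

Beata: knight, Sara: knave, Rosa: knave

Consider Beata. Suppose Beata is a knave.
Then no assignment of the remaining roles makes every statement match its speaker's type — contradiction.
So Beata is a knight.
With that fixed, Rosa's statement is false, so Rosa is a knave.
With that fixed, Sara's statement is false, so Sara is a knave.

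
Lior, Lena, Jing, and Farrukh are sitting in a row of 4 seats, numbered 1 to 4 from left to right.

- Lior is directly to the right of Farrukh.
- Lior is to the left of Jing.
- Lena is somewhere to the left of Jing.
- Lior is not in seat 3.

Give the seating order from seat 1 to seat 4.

Farrukh, Lior, Lena, Jing

From clue 1: Lior is in {2,3,4}.
From clues 1–2: Lior is in {2,3}.
From clues 1–3: Jing → seat 4.
From clues 1–4: Farrukh → seat 1, Lior → seat 2, Lena → seat 3.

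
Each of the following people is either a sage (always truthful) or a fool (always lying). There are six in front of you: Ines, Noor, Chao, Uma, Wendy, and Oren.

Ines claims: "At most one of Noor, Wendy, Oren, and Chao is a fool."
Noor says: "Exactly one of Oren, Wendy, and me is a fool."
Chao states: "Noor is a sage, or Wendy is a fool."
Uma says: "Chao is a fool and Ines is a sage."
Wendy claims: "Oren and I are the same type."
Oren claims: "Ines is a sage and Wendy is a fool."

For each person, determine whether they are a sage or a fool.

Ines: sage, Noor: sage, Chao: sage, Uma: fool, Wendy: fool, Oren: sage

Consider Ines. Suppose Ines is a fool.
Then no assignment of the remaining roles makes every statement match its speaker's type — contradiction.
So Ines is a sage.
Consider Noor. Suppose Noor is a fool.
Then no assignment of the remaining roles makes every statement match its speaker's type — contradiction.
So Noor is a sage.
With that fixed, Chao's statement is true, so Chao is a sage.
With that fixed, Uma's statement is false, so Uma is a fool.
Consider Wendy. Suppose Wendy is a sage.
Then no assignment of the remaining roles makes every statement match its speaker's type — contradiction.
So Wendy is a fool.
With that fixed, Oren's statement is true, so Oren is a sage.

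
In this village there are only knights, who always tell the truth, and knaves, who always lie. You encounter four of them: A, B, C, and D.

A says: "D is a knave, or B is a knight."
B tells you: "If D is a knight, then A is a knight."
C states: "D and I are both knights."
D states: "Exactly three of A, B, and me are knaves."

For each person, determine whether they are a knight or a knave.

A: knight, B: knight, C: knave, D: knave

Consider A. Suppose A is a knave.
Then no assignment of the remaining roles makes every statement match its speaker's type — contradiction.
So A is a knight.
With that fixed, B's statement is true, so B is a knight.
With that fixed, D's statement is false, so D is a knave.
With that fixed, C's statement is false, so C is a knave.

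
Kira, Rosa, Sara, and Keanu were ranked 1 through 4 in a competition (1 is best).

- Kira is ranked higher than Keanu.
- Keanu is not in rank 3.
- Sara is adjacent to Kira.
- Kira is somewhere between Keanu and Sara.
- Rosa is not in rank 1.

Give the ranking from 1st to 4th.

From clue 1: Kira is in {1,2,3}.
From clues 1–2: Keanu is in {2,4}.
From clues 1–3: Keanu → rank 4.
From clues 1–4: Kira is in {2,3}.
From clues 1–5: Sara → rank 1, Kira → rank 2, Rosa → rank 3.

Sara, Kira, Rosa, Keanu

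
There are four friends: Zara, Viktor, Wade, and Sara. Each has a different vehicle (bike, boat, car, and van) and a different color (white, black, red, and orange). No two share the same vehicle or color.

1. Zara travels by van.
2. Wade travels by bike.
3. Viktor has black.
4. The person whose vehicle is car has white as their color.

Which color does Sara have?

white

With clues 1–3, black is impossible for Sara's color.
With clues 1–4, orange and red are impossible for Sara's color.
That leaves white.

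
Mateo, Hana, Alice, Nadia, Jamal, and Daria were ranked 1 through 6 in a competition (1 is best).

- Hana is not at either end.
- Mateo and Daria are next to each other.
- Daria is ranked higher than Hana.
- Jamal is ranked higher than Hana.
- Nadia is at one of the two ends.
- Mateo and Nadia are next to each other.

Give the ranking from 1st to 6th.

Nadia, Mateo, Daria, Jamal, Hana, Alice

From clue 1: Hana is in {2,3,4,5}.
From clues 1–3: Hana is in {3,4,5}.
From clues 1–4: Hana is in {4,5}.
From clues 1–6: Nadia → rank 1, Mateo → rank 2, Daria → rank 3, Jamal → rank 4, Hana → rank 5, Alice → rank 6.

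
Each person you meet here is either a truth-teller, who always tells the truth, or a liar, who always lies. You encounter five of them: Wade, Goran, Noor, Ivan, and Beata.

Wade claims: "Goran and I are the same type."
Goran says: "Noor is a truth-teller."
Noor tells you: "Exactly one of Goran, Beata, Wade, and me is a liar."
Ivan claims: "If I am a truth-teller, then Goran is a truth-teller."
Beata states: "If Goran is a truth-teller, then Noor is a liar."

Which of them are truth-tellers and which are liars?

Wade: truth-teller, Goran: truth-teller, Noor: truth-teller, Ivan: truth-teller, Beata: liar

Consider Wade. Suppose Wade is a liar.
Then no assignment of the remaining roles makes every statement match its speaker's type — contradiction.
So Wade is a truth-teller.
Consider Goran. Suppose Goran is a liar.
Then Wade's statement comes out false, contradicting Wade being a truth-teller.
So Goran is a truth-teller.
With that fixed, Ivan's statement is true, so Ivan is a truth-teller.
Consider Noor. Suppose Noor is a liar.
Then Goran's statement comes out false, contradicting Goran being a truth-teller.
So Noor is a truth-teller.
With that fixed, Beata's statement is false, so Beata is a liar.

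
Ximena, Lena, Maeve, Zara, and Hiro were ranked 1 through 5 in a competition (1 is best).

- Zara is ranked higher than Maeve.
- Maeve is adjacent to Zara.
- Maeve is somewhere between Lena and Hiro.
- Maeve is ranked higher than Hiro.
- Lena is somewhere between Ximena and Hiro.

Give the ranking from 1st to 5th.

Ximena, Lena, Zara, Maeve, Hiro

From clue 1: Maeve is in {2,3,4,5}.
From clues 1–3: Maeve is in {3,4}.
From clues 1–4: Lena is in {1,2}.
From clues 1–5: Ximena → rank 1, Lena → rank 2, Zara → rank 3, Maeve → rank 4, Hiro → rank 5.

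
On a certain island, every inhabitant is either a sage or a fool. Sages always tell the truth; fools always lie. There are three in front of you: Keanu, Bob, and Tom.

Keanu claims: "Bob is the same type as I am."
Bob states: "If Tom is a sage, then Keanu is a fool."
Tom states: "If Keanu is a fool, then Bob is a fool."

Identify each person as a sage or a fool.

Keanu: fool, Bob: sage, Tom: fool

Consider Keanu. Suppose Keanu is a sage.
Then no assignment of the remaining roles makes every statement match its speaker's type — contradiction.
So Keanu is a fool.
With that fixed, Bob's statement is true, so Bob is a sage.
With that fixed, Tom's statement is false, so Tom is a fool.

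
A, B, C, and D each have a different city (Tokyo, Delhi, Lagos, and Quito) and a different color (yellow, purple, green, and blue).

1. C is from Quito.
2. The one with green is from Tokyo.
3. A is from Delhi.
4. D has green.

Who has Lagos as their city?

B

Clue 1 rules out C for the one with city Lagos.
With clues 1–3, A is impossible for the one with city Lagos.
With clues 1–4, D is impossible for the one with city Lagos.
That leaves B.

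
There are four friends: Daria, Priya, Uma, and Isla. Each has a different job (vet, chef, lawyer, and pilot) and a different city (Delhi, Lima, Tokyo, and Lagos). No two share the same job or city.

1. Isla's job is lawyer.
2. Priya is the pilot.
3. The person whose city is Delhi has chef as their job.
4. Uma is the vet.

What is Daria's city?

Delhi

With clues 1–4, Lagos, Lima, and Tokyo are impossible for Daria's city.
That leaves Delhi.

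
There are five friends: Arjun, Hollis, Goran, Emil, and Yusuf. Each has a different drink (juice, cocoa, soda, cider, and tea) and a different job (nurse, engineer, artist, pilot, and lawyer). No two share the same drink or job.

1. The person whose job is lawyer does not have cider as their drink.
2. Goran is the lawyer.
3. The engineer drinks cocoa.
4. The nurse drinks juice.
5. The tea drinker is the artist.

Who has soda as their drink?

Goran

With clues 1–5, Arjun, Emil, Hollis, and Yusuf are impossible for the one with drink soda.
That leaves Goran.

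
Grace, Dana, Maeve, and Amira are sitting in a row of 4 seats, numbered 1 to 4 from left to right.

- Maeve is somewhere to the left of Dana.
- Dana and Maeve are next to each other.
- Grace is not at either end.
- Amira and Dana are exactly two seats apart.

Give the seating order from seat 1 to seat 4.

From clue 1: Dana is in {2,3,4}.
From clues 1–3: Grace is in {2,3}.
From clues 1–4: Maeve → seat 1, Dana → seat 2, Grace → seat 3, Amira → seat 4.

Maeve, Dana, Grace, Amira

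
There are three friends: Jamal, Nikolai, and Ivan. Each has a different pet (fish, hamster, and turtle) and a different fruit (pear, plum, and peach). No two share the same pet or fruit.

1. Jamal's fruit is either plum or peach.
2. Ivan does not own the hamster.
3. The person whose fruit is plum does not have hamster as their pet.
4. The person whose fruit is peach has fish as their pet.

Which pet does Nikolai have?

With clues 1–4, fish and turtle are impossible for Nikolai's pet.
That leaves hamster.

hamster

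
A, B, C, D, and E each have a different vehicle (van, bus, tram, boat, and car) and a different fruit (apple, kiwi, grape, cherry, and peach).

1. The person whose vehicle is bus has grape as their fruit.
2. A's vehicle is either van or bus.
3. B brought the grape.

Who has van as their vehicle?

With clues 1–3, B, C, D, and E are impossible for the one with vehicle van.
That leaves A.

A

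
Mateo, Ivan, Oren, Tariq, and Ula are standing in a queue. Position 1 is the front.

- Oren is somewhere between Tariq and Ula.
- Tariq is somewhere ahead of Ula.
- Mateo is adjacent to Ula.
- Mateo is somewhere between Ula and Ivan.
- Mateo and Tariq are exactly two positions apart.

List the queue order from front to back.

Ivan, Tariq, Oren, Mateo, Ula

From clue 1: Oren is in {2,3,4}.
From clues 1–3: Oren is in {2,3}.
From clues 1–4: Mateo → position 4.
From clues 1–5: Ivan → position 1, Tariq → position 2, Oren → position 3, Ula → position 5.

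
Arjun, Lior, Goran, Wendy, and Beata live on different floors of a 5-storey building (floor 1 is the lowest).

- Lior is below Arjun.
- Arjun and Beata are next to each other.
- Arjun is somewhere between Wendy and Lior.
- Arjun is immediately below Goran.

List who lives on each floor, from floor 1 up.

From clue 1: Arjun is in {2,3,4,5}.
From clues 1–2: Lior is in {1,2,3}.
From clues 1–3: Lior is in {1,2}.
From clues 1–4: Lior → floor 1, Beata → floor 2, Arjun → floor 3, Goran → floor 4, Wendy → floor 5.

Lior, Beata, Arjun, Goran, Wendy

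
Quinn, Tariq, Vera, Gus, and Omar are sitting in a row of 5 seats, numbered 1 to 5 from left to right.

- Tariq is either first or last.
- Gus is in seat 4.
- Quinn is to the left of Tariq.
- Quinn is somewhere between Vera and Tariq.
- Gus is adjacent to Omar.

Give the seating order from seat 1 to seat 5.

Vera, Quinn, Omar, Gus, Tariq

From clue 1: Tariq is in {1,5}.
From clues 1–2: Gus → seat 4.
From clues 1–3: Tariq → seat 5.
From clues 1–4: Quinn is in {2,3}.
From clues 1–5: Vera → seat 1, Quinn → seat 2, Omar → seat 3.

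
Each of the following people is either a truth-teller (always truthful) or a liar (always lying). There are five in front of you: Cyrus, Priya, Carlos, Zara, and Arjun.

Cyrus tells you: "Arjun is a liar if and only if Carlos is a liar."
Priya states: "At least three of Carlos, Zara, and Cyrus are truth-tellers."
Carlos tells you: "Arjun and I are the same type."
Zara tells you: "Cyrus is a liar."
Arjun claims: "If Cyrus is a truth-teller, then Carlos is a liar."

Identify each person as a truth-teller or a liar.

Cyrus: liar, Priya: liar, Carlos: liar, Zara: truth-teller, Arjun: truth-teller

Consider Cyrus. Suppose Cyrus is a truth-teller.
Then no assignment of the remaining roles makes every statement match its speaker's type — contradiction.
So Cyrus is a liar.
With that fixed, Priya's statement is false, so Priya is a liar.
With that fixed, Zara's statement is true, so Zara is a truth-teller.
With that fixed, Arjun's statement is true, so Arjun is a truth-teller.
Consider Carlos. Suppose Carlos is a truth-teller.
Then Cyrus's statement comes out true, contradicting Cyrus being a liar.
So Carlos is a liar.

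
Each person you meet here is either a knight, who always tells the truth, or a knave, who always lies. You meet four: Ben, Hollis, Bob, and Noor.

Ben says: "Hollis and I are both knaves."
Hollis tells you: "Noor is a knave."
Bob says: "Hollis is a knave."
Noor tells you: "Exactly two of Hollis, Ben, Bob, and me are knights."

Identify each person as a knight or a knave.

Ben: knave, Hollis: knight, Bob: knave, Noor: knave

Consider Ben. Suppose Ben is a knight.
Then Ben's own statement would have to be true, but it can't be — contradiction.
So Ben is a knave.
Consider Hollis. Suppose Hollis is a knave.
Then Ben's statement comes out true, contradicting Ben being a knave.
So Hollis is a knight.
With that fixed, Bob's statement is false, so Bob is a knave.
Consider Noor. Suppose Noor is a knight.
Then Hollis's statement comes out false, contradicting Hollis being a knight.
So Noor is a knave.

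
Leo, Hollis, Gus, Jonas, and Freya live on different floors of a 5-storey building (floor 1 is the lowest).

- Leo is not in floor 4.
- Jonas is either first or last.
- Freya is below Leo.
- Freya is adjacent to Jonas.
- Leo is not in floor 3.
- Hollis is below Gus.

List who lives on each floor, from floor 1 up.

From clue 1: Leo is in {1,2,3,5}.
From clues 1–2: Jonas is in {1,5}.
From clues 1–4: Jonas → floor 1, Freya → floor 2.
From clues 1–5: Leo → floor 5.
From clues 1–6: Hollis → floor 3, Gus → floor 4.

Jonas, Freya, Hollis, Gus, Leo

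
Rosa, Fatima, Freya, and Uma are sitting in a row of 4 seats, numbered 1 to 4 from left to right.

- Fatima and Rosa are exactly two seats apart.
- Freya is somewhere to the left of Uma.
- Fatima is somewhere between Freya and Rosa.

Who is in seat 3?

With clues 1–2, Freya is ruled out for seat 3.
With clues 1–3, Fatima and Rosa are ruled out for seat 3.
So seat 3 is Uma.

Uma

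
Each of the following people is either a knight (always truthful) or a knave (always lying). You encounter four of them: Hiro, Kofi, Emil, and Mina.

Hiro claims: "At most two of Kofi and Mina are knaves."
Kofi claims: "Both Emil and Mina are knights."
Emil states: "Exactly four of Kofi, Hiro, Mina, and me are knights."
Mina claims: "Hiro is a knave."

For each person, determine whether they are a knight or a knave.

Regardless of anyone's role, Hiro's statement is true, so Hiro is a knight.
With that fixed, Mina's statement is false, so Mina is a knave.
With that fixed, Kofi's statement is false, so Kofi is a knave.
With that fixed, Emil's statement is false, so Emil is a knave.

Hiro: knight, Kofi: knave, Emil: knave, Mina: knave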